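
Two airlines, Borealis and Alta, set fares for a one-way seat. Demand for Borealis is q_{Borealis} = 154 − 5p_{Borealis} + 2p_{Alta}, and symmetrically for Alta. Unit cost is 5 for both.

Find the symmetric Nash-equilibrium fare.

Borealis's profit: π = (p_{Borealis} − 5)(154 − 5p_{Borealis} + 2p_{Alta}).
∂π/∂p_{Borealis} = 179 − 10p_{Borealis} + 2p_{Alta} = 0 ⇒ p_{Borealis} = 17.9 + 0.2p_{Alta}.
By symmetry p_{Alta} = p_{Borealis}; substituting into the reaction function, 0.8p_{Borealis} = 17.9 and p_{Borealis} = 22.375.

22.375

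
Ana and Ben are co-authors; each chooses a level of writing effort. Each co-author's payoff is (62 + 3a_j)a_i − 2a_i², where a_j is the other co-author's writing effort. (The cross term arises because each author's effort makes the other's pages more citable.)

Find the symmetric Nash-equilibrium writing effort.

Ana's payoff is (62 + 3a_B)a_A − 2a_A².
∂π/∂a_A = 62 + 3a_B − 4a_A = 0, so a_A = 15.5 + 0.75a_B.
By symmetry a_B = a_A; substituting into the reaction function, 0.25a_A = 15.5 and a_A = 62.

62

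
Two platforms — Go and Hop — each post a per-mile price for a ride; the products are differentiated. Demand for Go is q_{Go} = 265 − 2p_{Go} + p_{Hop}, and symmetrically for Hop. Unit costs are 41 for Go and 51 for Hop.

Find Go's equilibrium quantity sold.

Go's profit: π = (p_{Go} − 41)(265 − 2p_{Go} + p_{Hop}).
∂π/∂p_{Go} = 347 − 4p_{Go} + p_{Hop} = 0 ⇒ p_{Go} = 86.75 + 0.25p_{Hop}.
Similarly p_{Hop} = 91.75 + 0.25p_{Go}.
Substituting the second reaction function into the first: p_{Go} = 86.75 + 0.25(91.75 + 0.25p_{Go}), which gives 0.9375p_{Go} = 109.6875 ⇒ p_{Go} = 117.
Then p_{Hop} = 91.75 + 0.25·117 = 121.
q_{Go} = 265 − 2·117 + 121 = 152.

152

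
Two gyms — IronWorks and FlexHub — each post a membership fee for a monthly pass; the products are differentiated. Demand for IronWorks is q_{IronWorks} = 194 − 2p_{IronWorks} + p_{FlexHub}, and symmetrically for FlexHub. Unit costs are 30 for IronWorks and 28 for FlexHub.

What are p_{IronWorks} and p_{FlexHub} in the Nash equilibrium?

IronWorks's profit: π = (p_{IronWorks} − 30)(194 − 2p_{IronWorks} + p_{FlexHub}).
∂π/∂p_{IronWorks} = 254 − 4p_{IronWorks} + p_{FlexHub} = 0 ⇒ p_{IronWorks} = 63.5 + 0.25p_{FlexHub}.
Similarly p_{FlexHub} = 62.5 + 0.25p_{IronWorks}.
Plugging p_{FlexHub} into IronWorks's best response: p_{IronWorks} = 63.5 + 0.25(62.5 + 0.25p_{IronWorks}) ⇒ 0.9375p_{IronWorks} = 79.125, so p_{IronWorks} = 84.4.
Then p_{FlexHub} = 62.5 + 0.25·84.4 = 83.6.

84.4, 83.6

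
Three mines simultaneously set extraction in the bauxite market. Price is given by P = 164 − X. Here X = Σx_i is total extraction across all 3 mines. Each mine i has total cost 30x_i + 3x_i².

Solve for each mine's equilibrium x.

13.4

A representative mine's profit is π_i = x_i(164 − X) − 30x_i − 3x_i², with X = x_i + Σ_{j≠i} x_j.
First-order condition: 134 − 8x_i − Σ_{j≠i} x_j = 0.
With identical mines, set every x_j = x: then 134 − 8x − 2x = 0, i.e. x = 134/10 = 13.4.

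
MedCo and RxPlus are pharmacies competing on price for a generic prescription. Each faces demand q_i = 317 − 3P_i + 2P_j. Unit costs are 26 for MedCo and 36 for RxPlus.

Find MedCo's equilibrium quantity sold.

223.875

MedCo's profit: π = (P_{MedCo} − 26)(317 − 3P_{MedCo} + 2P_{RxPlus}).
∂π/∂P_{MedCo} = 395 − 6P_{MedCo} + 2P_{RxPlus} = 0 ⇒ P_{MedCo} = 395/6 + (1/3)P_{RxPlus}.
Similarly P_{RxPlus} = 425/6 + (1/3)P_{MedCo}.
Solving the two reaction functions simultaneously: (1 − (1/3)(1/3))P_{MedCo} = 395/6 + (1/3)·(425/6), so (8/9)P_{MedCo} = 805/9 and P_{MedCo} = 100.625.
Then P_{RxPlus} = 425/6 + (1/3)·100.625 = 104.375.
q_{MedCo} = 317 − 3·100.625 + 2·104.375 = 223.875.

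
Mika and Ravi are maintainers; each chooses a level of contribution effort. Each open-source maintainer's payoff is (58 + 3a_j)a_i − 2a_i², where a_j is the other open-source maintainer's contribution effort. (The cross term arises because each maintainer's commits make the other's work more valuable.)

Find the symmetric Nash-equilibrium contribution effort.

58

Mika's payoff is (58 + 3a_R)a_M − 2a_M².
∂π/∂a_M = 58 + 3a_R − 4a_M = 0, so a_M = 14.5 + 0.75a_R.
By symmetry a_R = a_M; substituting into the reaction function, 0.25a_M = 14.5 and a_M = 58.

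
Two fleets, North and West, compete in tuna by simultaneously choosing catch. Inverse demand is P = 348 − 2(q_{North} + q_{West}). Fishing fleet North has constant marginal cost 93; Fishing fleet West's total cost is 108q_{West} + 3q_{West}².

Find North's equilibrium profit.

6612.5

Fishing fleet North's profit: π = q_{North}(348 − 2(q_{North} + q_{West})) − 93q_{North}.
∂π/∂q_{North} = 255 − 4q_{North} − 2q_{West} = 0, so q_{North} = 63.75 − 0.5q_{West}.
For West: ∂π/∂q_{West} = 240 − 10q_{West} − 2q_{North} = 0 ⇒ q_{West} = 24 − 0.2q_{North}.
Substituting the second reaction function into the first: q_{North} = 63.75 − 0.5(24 − 0.2q_{North}), which gives 0.9q_{North} = 51.75 ⇒ q_{North} = 57.5.
Then q_{West} = 24 − 0.2·57.5 = 12.5.
Price P = 348 − 2·70 = 208.
North's profit: (208 − 93)·57.5 = 6612.5.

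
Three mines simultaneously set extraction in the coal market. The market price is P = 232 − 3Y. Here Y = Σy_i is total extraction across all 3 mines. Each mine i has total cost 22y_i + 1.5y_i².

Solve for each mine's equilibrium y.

A representative mine's profit is π_i = y_i(232 − 3Y) − 22y_i − 1.5y_i², with Y = y_i + Σ_{j≠i} y_j.
First-order condition: 210 − 9y_i − 3Σ_{j≠i} y_j = 0.
In a symmetric equilibrium every mine chooses the same y, so Σ_{j≠i} y_j = 2y. The condition becomes 210 − 15y = 0, giving y = 210/15 = 14.

14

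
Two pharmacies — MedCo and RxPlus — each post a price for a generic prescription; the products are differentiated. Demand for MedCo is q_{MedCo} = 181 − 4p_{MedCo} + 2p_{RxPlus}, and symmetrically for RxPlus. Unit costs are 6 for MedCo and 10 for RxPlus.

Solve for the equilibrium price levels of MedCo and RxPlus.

MedCo's profit: π = (p_{MedCo} − 6)(181 − 4p_{MedCo} + 2p_{RxPlus}).
∂π/∂p_{MedCo} = 205 − 8p_{MedCo} + 2p_{RxPlus} = 0 ⇒ p_{MedCo} = 25.625 + 0.25p_{RxPlus}.
Similarly p_{RxPlus} = 27.625 + 0.25p_{MedCo}.
Substituting the second reaction function into the first: p_{MedCo} = 25.625 + 0.25(27.625 + 0.25p_{MedCo}), which gives 0.9375p_{MedCo} = 1041/32 ⇒ p_{MedCo} = 34.7.
Then p_{RxPlus} = 27.625 + 0.25·34.7 = 36.3.

34.7, 36.3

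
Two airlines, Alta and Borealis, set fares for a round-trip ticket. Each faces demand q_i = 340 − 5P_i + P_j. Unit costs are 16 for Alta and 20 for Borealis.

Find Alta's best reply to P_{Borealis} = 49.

46.9

Alta's profit: π = (P_{Alta} − 16)(340 − 5P_{Alta} + P_{Borealis}).
∂π/∂P_{Alta} = 420 − 10P_{Alta} + P_{Borealis} = 0 ⇒ P_{Alta} = 42 + 0.1P_{Borealis}.
At P_{Borealis} = 49: P_{Alta} = 42 + 0.1·49 = 46.9.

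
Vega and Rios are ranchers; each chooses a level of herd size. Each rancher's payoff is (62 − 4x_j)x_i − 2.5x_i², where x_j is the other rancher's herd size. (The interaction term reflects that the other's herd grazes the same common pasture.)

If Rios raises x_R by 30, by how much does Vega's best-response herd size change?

-24

Vega's payoff is (62 − 4x_R)x_V − 2.5x_V².
∂π/∂x_V = 62 − 4x_R − 5x_V = 0, so x_V = 12.4 − 0.8x_R.
The reaction-function slope is −0.8, so a 30-unit rise in x_R moves x_V by −0.8 × 30 = −24. Vega's best response falls — the actions are strategic substitutes.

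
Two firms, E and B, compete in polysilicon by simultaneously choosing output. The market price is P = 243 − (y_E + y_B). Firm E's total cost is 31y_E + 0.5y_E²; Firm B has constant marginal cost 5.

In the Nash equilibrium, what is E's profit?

Firm E's profit: π = y_E(243 − (y_E + y_B)) − 31y_E − 0.5y_E².
∂π/∂y_E = 212 − 3y_E − y_B = 0, so y_E = 212/3 − (1/3)y_B.
For B: ∂π/∂y_B = 238 − 2y_B − y_E = 0 ⇒ y_B = 119 − 0.5y_E.
Plugging y_B into E's best response: y_E = 212/3 − (1/3)(119 − 0.5y_E) ⇒ (5/6)y_E = 31, so y_E = 37.2.
Then y_B = 119 − 0.5·37.2 = 100.4.
Price P = 243 − 137.6 = 105.4.
E's profit: (105.4 − 31)·37.2 − 0.5(37.2)² = 2075.76.

2075.76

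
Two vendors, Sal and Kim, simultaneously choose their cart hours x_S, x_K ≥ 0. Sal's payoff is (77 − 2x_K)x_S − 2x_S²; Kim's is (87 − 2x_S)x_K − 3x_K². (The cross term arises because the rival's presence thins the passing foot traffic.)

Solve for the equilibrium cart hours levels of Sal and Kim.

Expanding Sal's payoff: 77x_S − 2x_Kx_S − 2x_S².
∂π/∂x_S = 77 − 2x_K − 4x_S = 0, so x_S = 19.25 − 0.5x_K.
Likewise for Kim: x_K = 14.5 − (1/3)x_S.
Solving the two reaction functions simultaneously: (1 − (−0.5)(−1/3))x_S = 19.25 − 0.5·14.5, so (5/6)x_S = 12 and x_S = 14.4.
Then x_K = 14.5 − (1/3)·14.4 = 9.7.

14.4, 9.7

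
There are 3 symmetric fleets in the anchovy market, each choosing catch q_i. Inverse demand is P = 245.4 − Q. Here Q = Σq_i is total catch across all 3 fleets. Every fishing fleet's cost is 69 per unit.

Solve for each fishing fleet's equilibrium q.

44.1

A representative fishing fleet's profit is π_i = q_i(245.4 − Q) − 69q_i, with Q = q_i + Σ_{j≠i} q_j.
First-order condition: 176.4 − 2q_i − Σ_{j≠i} q_j = 0.
Imposing symmetry (q_j = q for all j) turns Σ_{j≠i} q_j into 2q, so 176.4 = 4q and q = 44.1.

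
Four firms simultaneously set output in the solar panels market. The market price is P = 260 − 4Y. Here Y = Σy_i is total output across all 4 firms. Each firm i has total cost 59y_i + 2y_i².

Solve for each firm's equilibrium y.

8.375

A representative firm's profit is π_i = y_i(260 − 4Y) − 59y_i − 2y_i², with Y = y_i + Σ_{j≠i} y_j.
First-order condition: 201 − 12y_i − 4Σ_{j≠i} y_j = 0.
In a symmetric equilibrium every firm chooses the same y, so Σ_{j≠i} y_j = 3y. The condition becomes 201 − 24y = 0, giving y = 201/24 = 8.375.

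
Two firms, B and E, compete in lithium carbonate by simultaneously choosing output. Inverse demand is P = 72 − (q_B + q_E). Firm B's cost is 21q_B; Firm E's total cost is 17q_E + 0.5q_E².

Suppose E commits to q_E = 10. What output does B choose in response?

Firm B's profit: π = q_B(72 − (q_B + q_E)) − 21q_B.
∂π/∂q_B = 51 − 2q_B − q_E = 0, so q_B = 25.5 − 0.5q_E.
At q_E = 10: q_B = 25.5 − 0.5·10 = 20.5.

20.5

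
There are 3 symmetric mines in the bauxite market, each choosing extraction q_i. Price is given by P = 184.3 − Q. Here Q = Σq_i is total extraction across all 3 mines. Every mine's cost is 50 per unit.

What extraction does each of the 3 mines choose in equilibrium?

33.575

A representative mine's profit is π_i = q_i(184.3 − Q) − 50q_i, with Q = q_i + Σ_{j≠i} q_j.
First-order condition: 134.3 − 2q_i − Σ_{j≠i} q_j = 0.
Imposing symmetry (q_j = q for all j) turns Σ_{j≠i} q_j into 2q, so 134.3 = 4q and q = 33.575.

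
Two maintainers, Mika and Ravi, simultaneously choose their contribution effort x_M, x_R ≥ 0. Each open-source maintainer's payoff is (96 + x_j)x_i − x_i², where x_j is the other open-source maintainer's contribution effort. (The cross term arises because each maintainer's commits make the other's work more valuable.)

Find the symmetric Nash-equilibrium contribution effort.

96

Mika's payoff is (96 + x_R)x_M − x_M².
∂π/∂x_M = 96 + x_R − 2x_M = 0, so x_M = 48 + 0.5x_R.
Setting x_M = x_R in the reaction function: x_M = 48 + 0.5x_M, so x_M = 48 / 0.5 = 96.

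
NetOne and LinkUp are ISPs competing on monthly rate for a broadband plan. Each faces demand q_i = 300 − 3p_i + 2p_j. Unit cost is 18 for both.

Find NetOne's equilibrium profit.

14910.75

NetOne's profit: π = (p_{NetOne} − 18)(300 − 3p_{NetOne} + 2p_{LinkUp}).
∂π/∂p_{NetOne} = 354 − 6p_{NetOne} + 2p_{LinkUp} = 0 ⇒ p_{NetOne} = 59 + (1/3)p_{LinkUp}.
Setting p_{NetOne} = p_{LinkUp} in the reaction function: p_{NetOne} = 59 + (1/3)p_{NetOne}, so p_{NetOne} = 59 / (2/3) = 88.5.
q_{NetOne} = 300 − 3·88.5 + 2·88.5 = 211.5.
Profit = (88.5 − 18)·211.5 = 14910.75.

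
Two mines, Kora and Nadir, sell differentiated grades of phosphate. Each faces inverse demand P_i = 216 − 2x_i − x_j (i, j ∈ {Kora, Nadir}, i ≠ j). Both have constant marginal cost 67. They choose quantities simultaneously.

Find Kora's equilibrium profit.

Mine Kora's profit: π = x_{Kora}(216 − 2x_{Kora} − x_{Nadir}) − 67x_{Kora}.
∂π/∂x_{Kora} = 149 − 4x_{Kora} − x_{Nadir} = 0 ⇒ x_{Kora} = 37.25 − 0.25x_{Nadir}.
The game is symmetric, so in equilibrium x_{Nadir} = x_{Kora}: the reaction function gives 1.25x_{Kora} = 37.25, hence x_{Kora} = 29.8.
P_{Kora} = 216 − 2·29.8 − 29.8 = 126.6.
Profit = (126.6 − 67)·29.8 = 1776.08.

1776.08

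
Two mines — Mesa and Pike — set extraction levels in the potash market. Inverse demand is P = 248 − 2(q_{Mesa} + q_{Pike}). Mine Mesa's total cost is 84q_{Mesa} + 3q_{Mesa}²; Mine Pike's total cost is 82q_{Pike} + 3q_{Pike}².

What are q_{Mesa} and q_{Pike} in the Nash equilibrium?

Mine Mesa's profit: π = q_{Mesa}(248 − 2(q_{Mesa} + q_{Pike})) − 84q_{Mesa} − 3q_{Mesa}².
∂π/∂q_{Mesa} = 164 − 10q_{Mesa} − 2q_{Pike} = 0, so q_{Mesa} = 16.4 − 0.2q_{Pike}.
By the same steps for Pike: q_{Pike} = 16.6 − 0.2q_{Mesa}.
Plugging q_{Pike} into Mesa's best response: q_{Mesa} = 16.4 − 0.2(16.6 − 0.2q_{Mesa}) ⇒ 0.96q_{Mesa} = 13.08, so q_{Mesa} = 13.625.
Then q_{Pike} = 16.6 − 0.2·13.625 = 13.875.

13.625, 13.875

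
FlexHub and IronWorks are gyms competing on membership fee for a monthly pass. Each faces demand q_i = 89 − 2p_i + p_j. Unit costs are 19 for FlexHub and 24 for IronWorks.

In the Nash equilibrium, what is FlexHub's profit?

1152

FlexHub's profit: π = (p_{FlexHub} − 19)(89 − 2p_{FlexHub} + p_{IronWorks}).
∂π/∂p_{FlexHub} = 127 − 4p_{FlexHub} + p_{IronWorks} = 0 ⇒ p_{FlexHub} = 31.75 + 0.25p_{IronWorks}.
Similarly p_{IronWorks} = 34.25 + 0.25p_{FlexHub}.
Plugging p_{IronWorks} into FlexHub's best response: p_{FlexHub} = 31.75 + 0.25(34.25 + 0.25p_{FlexHub}) ⇒ 0.9375p_{FlexHub} = 40.3125, so p_{FlexHub} = 43.
Then p_{IronWorks} = 34.25 + 0.25·43 = 45.
q_{FlexHub} = 89 − 2·43 + 45 = 48.
Profit = (43 − 19)·48 = 1152.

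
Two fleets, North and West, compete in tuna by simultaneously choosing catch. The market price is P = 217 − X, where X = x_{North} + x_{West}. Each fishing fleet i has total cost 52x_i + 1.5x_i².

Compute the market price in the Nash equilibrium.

Fishing fleet North's profit: π = x_{North}(217 − (x_{North} + x_{West})) − 52x_{North} − 1.5x_{North}².
∂π/∂x_{North} = 165 − 5x_{North} − x_{West} = 0, so x_{North} = 33 − 0.2x_{West}.
The game is symmetric, so in equilibrium x_{West} = x_{North}: the reaction function gives 1.2x_{North} = 33, hence x_{North} = 27.5.
Equilibrium price: P = 217 − 55 = 162.

162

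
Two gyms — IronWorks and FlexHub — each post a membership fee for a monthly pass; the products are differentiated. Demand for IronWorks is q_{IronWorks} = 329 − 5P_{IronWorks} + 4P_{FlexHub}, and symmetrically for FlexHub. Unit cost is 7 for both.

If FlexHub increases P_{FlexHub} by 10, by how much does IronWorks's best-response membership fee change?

IronWorks's profit: π = (P_{IronWorks} − 7)(329 − 5P_{IronWorks} + 4P_{FlexHub}).
∂π/∂P_{IronWorks} = 364 − 10P_{IronWorks} + 4P_{FlexHub} = 0 ⇒ P_{IronWorks} = 36.4 + 0.4P_{FlexHub}.
The reaction-function slope is 0.4, so a 10-unit rise in P_{FlexHub} moves P_{IronWorks} by 0.4 × 10 = 4. IronWorks's best response rises — the actions are strategic complements.

4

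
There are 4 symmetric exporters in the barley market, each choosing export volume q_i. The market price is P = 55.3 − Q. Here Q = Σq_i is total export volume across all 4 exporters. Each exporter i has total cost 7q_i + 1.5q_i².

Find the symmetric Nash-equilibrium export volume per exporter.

A representative exporter's profit is π_i = q_i(55.3 − Q) − 7q_i − 1.5q_i², with Q = q_i + Σ_{j≠i} q_j.
First-order condition: 48.3 − 5q_i − Σ_{j≠i} q_j = 0.
With identical exporters, set every q_j = q: then 48.3 − 5q − 3q = 0, i.e. q = 48.3/8 = 6.0375.

6.0375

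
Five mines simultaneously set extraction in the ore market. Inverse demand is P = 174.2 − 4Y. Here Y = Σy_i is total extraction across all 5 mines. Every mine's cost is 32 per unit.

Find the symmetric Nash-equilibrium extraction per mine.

A representative mine's profit is π_i = y_i(174.2 − 4Y) − 32y_i, with Y = y_i + Σ_{j≠i} y_j.
First-order condition: 142.2 − 8y_i − 4Σ_{j≠i} y_j = 0.
With identical mines, set every y_j = y: then 142.2 − 8y − 16y = 0, i.e. y = 142.2/24 = 5.925.

5.925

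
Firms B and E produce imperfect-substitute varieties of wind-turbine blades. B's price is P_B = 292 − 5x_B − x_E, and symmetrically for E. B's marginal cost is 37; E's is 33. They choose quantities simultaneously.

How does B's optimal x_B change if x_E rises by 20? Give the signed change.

-2

Firm B's profit: π = x_B(292 − 5x_B − x_E) − 37x_B.
∂π/∂x_B = 255 − 10x_B − x_E = 0 ⇒ x_B = 25.5 − 0.1x_E.
The reaction-function slope is −0.1, so a 20-unit rise in x_E moves x_B by −0.1 × 20 = −2. B's best response falls — the actions are strategic substitutes.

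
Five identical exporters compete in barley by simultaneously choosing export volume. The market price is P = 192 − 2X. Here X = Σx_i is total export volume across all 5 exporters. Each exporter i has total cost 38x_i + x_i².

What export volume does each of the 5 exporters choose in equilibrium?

11

A representative exporter's profit is π_i = x_i(192 − 2X) − 38x_i − x_i², with X = x_i + Σ_{j≠i} x_j.
First-order condition: 154 − 6x_i − 2Σ_{j≠i} x_j = 0.
In a symmetric equilibrium every exporter chooses the same x, so Σ_{j≠i} x_j = 4x. The condition becomes 154 − 14x = 0, giving x = 154/14 = 11.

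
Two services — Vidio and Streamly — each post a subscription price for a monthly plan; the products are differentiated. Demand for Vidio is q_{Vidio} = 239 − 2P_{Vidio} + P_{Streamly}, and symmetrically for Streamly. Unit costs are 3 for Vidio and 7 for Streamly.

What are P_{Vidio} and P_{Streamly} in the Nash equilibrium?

82.2, 83.8

Vidio's profit: π = (P_{Vidio} − 3)(239 − 2P_{Vidio} + P_{Streamly}).
∂π/∂P_{Vidio} = 245 − 4P_{Vidio} + P_{Streamly} = 0 ⇒ P_{Vidio} = 61.25 + 0.25P_{Streamly}.
Similarly P_{Streamly} = 63.25 + 0.25P_{Vidio}.
Substituting the second reaction function into the first: P_{Vidio} = 61.25 + 0.25(63.25 + 0.25P_{Vidio}), which gives 0.9375P_{Vidio} = 77.0625 ⇒ P_{Vidio} = 82.2.
Then P_{Streamly} = 63.25 + 0.25·82.2 = 83.8.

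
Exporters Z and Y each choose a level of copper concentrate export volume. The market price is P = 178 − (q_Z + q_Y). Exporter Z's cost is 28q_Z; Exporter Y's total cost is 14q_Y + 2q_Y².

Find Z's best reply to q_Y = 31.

59.5

Exporter Z's profit: π = q_Z(178 − (q_Z + q_Y)) − 28q_Z.
∂π/∂q_Z = 150 − 2q_Z − q_Y = 0, so q_Z = 75 − 0.5q_Y.
At q_Y = 31: q_Z = 75 − 0.5·31 = 59.5.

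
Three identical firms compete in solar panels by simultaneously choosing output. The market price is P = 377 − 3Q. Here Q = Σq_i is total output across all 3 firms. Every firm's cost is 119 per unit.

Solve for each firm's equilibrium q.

A representative firm's profit is π_i = q_i(377 − 3Q) − 119q_i, with Q = q_i + Σ_{j≠i} q_j.
First-order condition: 258 − 6q_i − 3Σ_{j≠i} q_j = 0.
Imposing symmetry (q_j = q for all j) turns Σ_{j≠i} q_j into 2q, so 258 = 12q and q = 21.5.

21.5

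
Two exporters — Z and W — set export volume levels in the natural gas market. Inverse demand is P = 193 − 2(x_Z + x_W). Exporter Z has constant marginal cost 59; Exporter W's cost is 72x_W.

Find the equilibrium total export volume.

42.5

Exporter Z's profit: π = x_Z(193 − 2(x_Z + x_W)) − 59x_Z.
∂π/∂x_Z = 134 − 4x_Z − 2x_W = 0, so x_Z = 33.5 − 0.5x_W.
By the same steps for W: x_W = 30.25 − 0.5x_Z.
Solving the two reaction functions simultaneously: (1 − (−0.5)(−0.5))x_Z = 33.5 − 0.5·30.25, so 0.75x_Z = 18.375 and x_Z = 24.5.
Then x_W = 30.25 − 0.5·24.5 = 18.
Total export volume: 24.5 + 18 = 42.5.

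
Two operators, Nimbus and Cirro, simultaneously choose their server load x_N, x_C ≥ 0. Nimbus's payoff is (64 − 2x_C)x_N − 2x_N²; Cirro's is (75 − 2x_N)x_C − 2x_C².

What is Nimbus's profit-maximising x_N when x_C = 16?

Expanding Nimbus's payoff: 64x_N − 2x_Cx_N − 2x_N².
∂π/∂x_N = 64 − 2x_C − 4x_N = 0, so x_N = 16 − 0.5x_C.
At x_C = 16: x_N = 16 − 0.5·16 = 8.

8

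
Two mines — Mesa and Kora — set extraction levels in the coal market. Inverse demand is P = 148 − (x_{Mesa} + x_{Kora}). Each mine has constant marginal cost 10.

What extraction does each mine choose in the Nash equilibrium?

46

Mine Mesa's profit: π = x_{Mesa}(148 − (x_{Mesa} + x_{Kora})) − 10x_{Mesa}.
∂π/∂x_{Mesa} = 138 − 2x_{Mesa} − x_{Kora} = 0, so x_{Mesa} = 69 − 0.5x_{Kora}.
Setting x_{Mesa} = x_{Kora} in the reaction function: x_{Mesa} = 69 − 0.5x_{Mesa}, so x_{Mesa} = 69 / 1.5 = 46.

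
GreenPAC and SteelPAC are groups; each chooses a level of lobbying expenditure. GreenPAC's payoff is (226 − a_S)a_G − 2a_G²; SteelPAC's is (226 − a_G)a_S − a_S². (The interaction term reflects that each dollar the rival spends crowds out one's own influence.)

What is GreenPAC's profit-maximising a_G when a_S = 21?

51.25

Expanding GreenPAC's payoff: 226a_G − a_Sa_G − 2a_G².
∂π/∂a_G = 226 − a_S − 4a_G = 0, so a_G = 56.5 − 0.25a_S.
At a_S = 21: a_G = 56.5 − 0.25·21 = 51.25.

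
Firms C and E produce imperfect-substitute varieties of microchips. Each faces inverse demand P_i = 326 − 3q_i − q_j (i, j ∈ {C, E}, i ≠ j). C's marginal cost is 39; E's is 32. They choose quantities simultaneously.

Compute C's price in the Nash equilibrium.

Firm C's profit: π = q_C(326 − 3q_C − q_E) − 39q_C.
∂π/∂q_C = 287 − 6q_C − q_E = 0 ⇒ q_C = 287/6 − (1/6)q_E.
Similarly q_E = 49 − (1/6)q_C.
Plugging q_E into C's best response: q_C = 287/6 − (1/6)(49 − (1/6)q_C) ⇒ (35/36)q_C = 119/3, so q_C = 40.8.
Then q_E = 49 − (1/6)·40.8 = 42.2.
P_C = 326 − 3·40.8 − 42.2 = 161.4.

161.4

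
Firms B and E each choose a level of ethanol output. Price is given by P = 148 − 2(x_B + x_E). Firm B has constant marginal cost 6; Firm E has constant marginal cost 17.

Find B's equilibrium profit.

Firm B's profit: π = x_B(148 − 2(x_B + x_E)) − 6x_B.
∂π/∂x_B = 142 − 4x_B − 2x_E = 0, so x_B = 35.5 − 0.5x_E.
By the same steps for E: x_E = 32.75 − 0.5x_B.
Solving the two reaction functions simultaneously: (1 − (−0.5)(−0.5))x_B = 35.5 − 0.5·32.75, so 0.75x_B = 19.125 and x_B = 25.5.
Then x_E = 32.75 − 0.5·25.5 = 20.
Price P = 148 − 2·45.5 = 57.
B's profit: (57 − 6)·25.5 = 1300.5.

1300.5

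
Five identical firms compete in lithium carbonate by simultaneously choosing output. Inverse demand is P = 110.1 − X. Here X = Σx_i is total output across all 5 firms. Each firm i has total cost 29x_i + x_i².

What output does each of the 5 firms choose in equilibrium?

10.1375

A representative firm's profit is π_i = x_i(110.1 − X) − 29x_i − x_i², with X = x_i + Σ_{j≠i} x_j.
First-order condition: 81.1 − 4x_i − Σ_{j≠i} x_j = 0.
With identical firms, set every x_j = x: then 81.1 − 4x − 4x = 0, i.e. x = 81.1/8 = 10.1375.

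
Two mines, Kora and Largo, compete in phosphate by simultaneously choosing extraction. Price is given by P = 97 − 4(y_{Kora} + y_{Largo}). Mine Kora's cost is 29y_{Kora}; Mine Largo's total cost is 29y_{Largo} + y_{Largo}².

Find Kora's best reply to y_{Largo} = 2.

7.5

Mine Kora's profit: π = y_{Kora}(97 − 4(y_{Kora} + y_{Largo})) − 29y_{Kora}.
∂π/∂y_{Kora} = 68 − 8y_{Kora} − 4y_{Largo} = 0, so y_{Kora} = 8.5 − 0.5y_{Largo}.
At y_{Largo} = 2: y_{Kora} = 8.5 − 0.5·2 = 7.5.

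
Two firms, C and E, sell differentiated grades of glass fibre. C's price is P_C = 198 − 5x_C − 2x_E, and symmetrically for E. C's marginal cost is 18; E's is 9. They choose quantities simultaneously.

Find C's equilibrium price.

92.0625

Firm C's profit: π = x_C(198 − 5x_C − 2x_E) − 18x_C.
∂π/∂x_C = 180 − 10x_C − 2x_E = 0 ⇒ x_C = 18 − 0.2x_E.
Similarly x_E = 18.9 − 0.2x_C.
Plugging x_E into C's best response: x_C = 18 − 0.2(18.9 − 0.2x_C) ⇒ 0.96x_C = 14.22, so x_C = 14.8125.
Then x_E = 18.9 − 0.2·14.8125 = 15.9375.
P_C = 198 − 5·14.8125 − 2·15.9375 = 92.0625.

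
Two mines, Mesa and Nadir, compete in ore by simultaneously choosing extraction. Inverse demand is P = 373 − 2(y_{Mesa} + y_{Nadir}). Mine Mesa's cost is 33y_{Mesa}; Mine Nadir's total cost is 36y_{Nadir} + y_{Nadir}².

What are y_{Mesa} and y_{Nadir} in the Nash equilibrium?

Mine Mesa's profit: π = y_{Mesa}(373 − 2(y_{Mesa} + y_{Nadir})) − 33y_{Mesa}.
∂π/∂y_{Mesa} = 340 − 4y_{Mesa} − 2y_{Nadir} = 0, so y_{Mesa} = 85 − 0.5y_{Nadir}.
For Nadir: ∂π/∂y_{Nadir} = 337 − 6y_{Nadir} − 2y_{Mesa} = 0 ⇒ y_{Nadir} = 337/6 − (1/3)y_{Mesa}.
Substituting the second reaction function into the first: y_{Mesa} = 85 − 0.5(337/6 − (1/3)y_{Mesa}), which gives (5/6)y_{Mesa} = 683/12 ⇒ y_{Mesa} = 68.3.
Then y_{Nadir} = 337/6 − (1/3)·68.3 = 33.4.

68.3, 33.4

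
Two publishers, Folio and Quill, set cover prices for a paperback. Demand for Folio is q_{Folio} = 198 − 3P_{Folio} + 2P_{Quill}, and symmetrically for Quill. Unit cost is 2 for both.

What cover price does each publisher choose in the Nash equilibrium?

51

Folio's profit: π = (P_{Folio} − 2)(198 − 3P_{Folio} + 2P_{Quill}).
∂π/∂P_{Folio} = 204 − 6P_{Folio} + 2P_{Quill} = 0 ⇒ P_{Folio} = 34 + (1/3)P_{Quill}.
By symmetry P_{Quill} = P_{Folio}; substituting into the reaction function, (2/3)P_{Folio} = 34 and P_{Folio} = 51.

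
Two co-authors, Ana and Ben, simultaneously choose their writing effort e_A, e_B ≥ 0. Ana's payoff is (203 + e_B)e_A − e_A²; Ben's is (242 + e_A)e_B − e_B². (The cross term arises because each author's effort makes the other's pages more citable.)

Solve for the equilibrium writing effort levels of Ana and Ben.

Expanding Ana's payoff: 203e_A + e_Be_A − e_A².
∂π/∂e_A = 203 + e_B − 2e_A = 0, so e_A = 101.5 + 0.5e_B.
Likewise for Ben: e_B = 121 + 0.5e_A.
Solving the two reaction functions simultaneously: (1 − (0.5)(0.5))e_A = 101.5 + 0.5·121, so 0.75e_A = 162 and e_A = 216.
Then e_B = 121 + 0.5·216 = 229.

216, 229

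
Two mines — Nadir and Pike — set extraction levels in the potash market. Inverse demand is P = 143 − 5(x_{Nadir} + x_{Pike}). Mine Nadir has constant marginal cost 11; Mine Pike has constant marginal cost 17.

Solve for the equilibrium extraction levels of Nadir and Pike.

Mine Nadir's profit: π = x_{Nadir}(143 − 5(x_{Nadir} + x_{Pike})) − 11x_{Nadir}.
∂π/∂x_{Nadir} = 132 − 10x_{Nadir} − 5x_{Pike} = 0, so x_{Nadir} = 13.2 − 0.5x_{Pike}.
By the same steps for Pike: x_{Pike} = 12.6 − 0.5x_{Nadir}.
Plugging x_{Pike} into Nadir's best response: x_{Nadir} = 13.2 − 0.5(12.6 − 0.5x_{Nadir}) ⇒ 0.75x_{Nadir} = 6.9, so x_{Nadir} = 9.2.
Then x_{Pike} = 12.6 − 0.5·9.2 = 8.

9.2, 8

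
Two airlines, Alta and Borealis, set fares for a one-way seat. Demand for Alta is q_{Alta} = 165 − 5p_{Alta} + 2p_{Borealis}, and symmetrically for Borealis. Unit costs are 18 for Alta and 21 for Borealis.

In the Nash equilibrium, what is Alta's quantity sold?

70.9375

Alta's profit: π = (p_{Alta} − 18)(165 − 5p_{Alta} + 2p_{Borealis}).
∂π/∂p_{Alta} = 255 − 10p_{Alta} + 2p_{Borealis} = 0 ⇒ p_{Alta} = 25.5 + 0.2p_{Borealis}.
Similarly p_{Borealis} = 27 + 0.2p_{Alta}.
Substituting the second reaction function into the first: p_{Alta} = 25.5 + 0.2(27 + 0.2p_{Alta}), which gives 0.96p_{Alta} = 30.9 ⇒ p_{Alta} = 32.1875.
Then p_{Borealis} = 27 + 0.2·32.1875 = 33.4375.
q_{Alta} = 165 − 5·32.1875 + 2·33.4375 = 70.9375.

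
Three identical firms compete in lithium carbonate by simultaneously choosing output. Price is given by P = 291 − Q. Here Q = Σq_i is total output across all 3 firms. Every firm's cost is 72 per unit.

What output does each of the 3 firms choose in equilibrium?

A representative firm's profit is π_i = q_i(291 − Q) − 72q_i, with Q = q_i + Σ_{j≠i} q_j.
First-order condition: 219 − 2q_i − Σ_{j≠i} q_j = 0.
With identical firms, set every q_j = q: then 219 − 2q − 2q = 0, i.e. q = 219/4 = 54.75.

54.75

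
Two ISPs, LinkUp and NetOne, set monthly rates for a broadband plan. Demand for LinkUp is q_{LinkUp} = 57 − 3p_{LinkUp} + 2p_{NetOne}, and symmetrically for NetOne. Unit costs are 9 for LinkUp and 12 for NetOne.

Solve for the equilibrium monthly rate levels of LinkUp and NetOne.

21.5625, 22.6875

LinkUp's profit: π = (p_{LinkUp} − 9)(57 − 3p_{LinkUp} + 2p_{NetOne}).
∂π/∂p_{LinkUp} = 84 − 6p_{LinkUp} + 2p_{NetOne} = 0 ⇒ p_{LinkUp} = 14 + (1/3)p_{NetOne}.
Similarly p_{NetOne} = 15.5 + (1/3)p_{LinkUp}.
Plugging p_{NetOne} into LinkUp's best response: p_{LinkUp} = 14 + (1/3)(15.5 + (1/3)p_{LinkUp}) ⇒ (8/9)p_{LinkUp} = 115/6, so p_{LinkUp} = 21.5625.
Then p_{NetOne} = 15.5 + (1/3)·21.5625 = 22.6875.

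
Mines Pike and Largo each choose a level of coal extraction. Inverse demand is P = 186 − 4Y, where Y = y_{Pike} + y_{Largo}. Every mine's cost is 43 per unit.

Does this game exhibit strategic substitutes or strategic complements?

Mine Pike's profit: π = y_{Pike}(186 − 4(y_{Pike} + y_{Largo})) − 43y_{Pike}.
∂π/∂y_{Pike} = 143 − 8y_{Pike} − 4y_{Largo} = 0, so y_{Pike} = 17.875 − 0.5y_{Largo}.
The best-response slope dy_{Pike}/dy_{Largo} = −0.5 < 0: the reaction function is downward-sloping, so the choices are strategic substitutes.

strategic substitutes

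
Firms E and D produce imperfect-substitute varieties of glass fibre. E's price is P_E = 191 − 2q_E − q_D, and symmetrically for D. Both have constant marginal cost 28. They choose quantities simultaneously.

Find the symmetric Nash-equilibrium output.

Firm E's profit: π = q_E(191 − 2q_E − q_D) − 28q_E.
∂π/∂q_E = 163 − 4q_E − q_D = 0 ⇒ q_E = 40.75 − 0.25q_D.
Setting q_E = q_D in the reaction function: q_E = 40.75 − 0.25q_E, so q_E = 40.75 / 1.25 = 32.6.

32.6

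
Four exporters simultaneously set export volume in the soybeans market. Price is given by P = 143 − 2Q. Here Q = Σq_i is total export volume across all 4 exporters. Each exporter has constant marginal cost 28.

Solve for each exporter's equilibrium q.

11.5

A representative exporter's profit is π_i = q_i(143 − 2Q) − 28q_i, with Q = q_i + Σ_{j≠i} q_j.
First-order condition: 115 − 4q_i − 2Σ_{j≠i} q_j = 0.
With identical exporters, set every q_j = q: then 115 − 4q − 6q = 0, i.e. q = 115/10 = 11.5.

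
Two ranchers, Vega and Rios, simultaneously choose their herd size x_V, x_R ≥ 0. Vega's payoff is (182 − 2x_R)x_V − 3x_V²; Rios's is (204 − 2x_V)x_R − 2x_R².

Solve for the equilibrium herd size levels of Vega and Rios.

16, 43

Expanding Vega's payoff: 182x_V − 2x_Rx_V − 3x_V².
∂π/∂x_V = 182 − 2x_R − 6x_V = 0, so x_V = 91/3 − (1/3)x_R.
Likewise for Rios: x_R = 51 − 0.5x_V.
Substituting the second reaction function into the first: x_V = 91/3 − (1/3)(51 − 0.5x_V), which gives (5/6)x_V = 40/3 ⇒ x_V = 16.
Then x_R = 51 − 0.5·16 = 43.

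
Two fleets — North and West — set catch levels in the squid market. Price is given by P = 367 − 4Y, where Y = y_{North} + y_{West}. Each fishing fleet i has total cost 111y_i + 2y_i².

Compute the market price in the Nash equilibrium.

Fishing fleet North's profit: π = y_{North}(367 − 4(y_{North} + y_{West})) − 111y_{North} − 2y_{North}².
∂π/∂y_{North} = 256 − 12y_{North} − 4y_{West} = 0, so y_{North} = 64/3 − (1/3)y_{West}.
By symmetry y_{West} = y_{North}; substituting into the reaction function, (4/3)y_{North} = 64/3 and y_{North} = 16.
Equilibrium price: P = 367 − 4·32 = 239.

239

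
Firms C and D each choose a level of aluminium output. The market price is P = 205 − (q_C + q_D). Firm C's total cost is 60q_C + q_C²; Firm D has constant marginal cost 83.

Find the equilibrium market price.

132

Firm C's profit: π = q_C(205 − (q_C + q_D)) − 60q_C − q_C².
∂π/∂q_C = 145 − 4q_C − q_D = 0, so q_C = 36.25 − 0.25q_D.
For D: ∂π/∂q_D = 122 − 2q_D − q_C = 0 ⇒ q_D = 61 − 0.5q_C.
Substituting the second reaction function into the first: q_C = 36.25 − 0.25(61 − 0.5q_C), which gives 0.875q_C = 21 ⇒ q_C = 24.
Then q_D = 61 − 0.5·24 = 49.
Equilibrium price: P = 205 − 73 = 132.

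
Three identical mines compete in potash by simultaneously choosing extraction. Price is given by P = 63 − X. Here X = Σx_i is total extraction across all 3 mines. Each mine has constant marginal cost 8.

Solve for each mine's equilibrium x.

13.75

A representative mine's profit is π_i = x_i(63 − X) − 8x_i, with X = x_i + Σ_{j≠i} x_j.
First-order condition: 55 − 2x_i − Σ_{j≠i} x_j = 0.
Imposing symmetry (x_j = x for all j) turns Σ_{j≠i} x_j into 2x, so 55 = 4x and x = 13.75.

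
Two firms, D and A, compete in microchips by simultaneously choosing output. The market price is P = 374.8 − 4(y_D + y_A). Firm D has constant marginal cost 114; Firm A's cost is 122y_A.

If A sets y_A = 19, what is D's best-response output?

Firm D's profit: π = y_D(374.8 − 4(y_D + y_A)) − 114y_D.
∂π/∂y_D = 260.8 − 8y_D − 4y_A = 0, so y_D = 32.6 − 0.5y_A.
At y_A = 19: y_D = 32.6 − 0.5·19 = 23.1.

23.1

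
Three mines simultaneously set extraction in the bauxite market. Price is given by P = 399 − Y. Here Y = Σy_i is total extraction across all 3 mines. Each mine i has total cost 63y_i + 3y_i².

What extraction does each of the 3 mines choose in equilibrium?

A representative mine's profit is π_i = y_i(399 − Y) − 63y_i − 3y_i², with Y = y_i + Σ_{j≠i} y_j.
First-order condition: 336 − 8y_i − Σ_{j≠i} y_j = 0.
With identical mines, set every y_j = y: then 336 − 8y − 2y = 0, i.e. y = 336/10 = 33.6.

33.6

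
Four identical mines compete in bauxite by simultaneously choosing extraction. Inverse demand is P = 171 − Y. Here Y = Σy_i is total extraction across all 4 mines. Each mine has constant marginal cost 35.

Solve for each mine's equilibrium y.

27.2

A representative mine's profit is π_i = y_i(171 − Y) − 35y_i, with Y = y_i + Σ_{j≠i} y_j.
First-order condition: 136 − 2y_i − Σ_{j≠i} y_j = 0.
With identical mines, set every y_j = y: then 136 − 2y − 3y = 0, i.e. y = 136/5 = 27.2.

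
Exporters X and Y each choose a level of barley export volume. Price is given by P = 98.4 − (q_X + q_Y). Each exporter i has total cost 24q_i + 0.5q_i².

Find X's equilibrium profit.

518.94

Exporter X's profit: π = q_X(98.4 − (q_X + q_Y)) − 24q_X − 0.5q_X².
∂π/∂q_X = 74.4 − 3q_X − q_Y = 0, so q_X = 24.8 − (1/3)q_Y.
Setting q_X = q_Y in the reaction function: q_X = 24.8 − (1/3)q_X, so q_X = 24.8 / (4/3) = 18.6.
Price P = 98.4 − 37.2 = 61.2.
X's profit: (61.2 − 24)·18.6 − 0.5(18.6)² = 518.94.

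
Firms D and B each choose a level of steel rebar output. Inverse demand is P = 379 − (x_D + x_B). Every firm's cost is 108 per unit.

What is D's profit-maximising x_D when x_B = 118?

76.5

Firm D's profit: π = x_D(379 − (x_D + x_B)) − 108x_D.
∂π/∂x_D = 271 − 2x_D − x_B = 0, so x_D = 135.5 − 0.5x_B.
At x_B = 118: x_D = 135.5 − 0.5·118 = 76.5.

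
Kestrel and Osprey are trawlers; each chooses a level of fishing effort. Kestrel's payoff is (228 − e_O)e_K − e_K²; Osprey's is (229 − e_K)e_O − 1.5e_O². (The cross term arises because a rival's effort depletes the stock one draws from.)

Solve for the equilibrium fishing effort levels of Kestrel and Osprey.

91, 46

Expanding Kestrel's payoff: 228e_K − e_Oe_K − e_K².
∂π/∂e_K = 228 − e_O − 2e_K = 0, so e_K = 114 − 0.5e_O.
Likewise for Osprey: e_O = 229/3 − (1/3)e_K.
Solving the two reaction functions simultaneously: (1 − (−0.5)(−1/3))e_K = 114 − 0.5·(229/3), so (5/6)e_K = 455/6 and e_K = 91.
Then e_O = 229/3 − (1/3)·91 = 46.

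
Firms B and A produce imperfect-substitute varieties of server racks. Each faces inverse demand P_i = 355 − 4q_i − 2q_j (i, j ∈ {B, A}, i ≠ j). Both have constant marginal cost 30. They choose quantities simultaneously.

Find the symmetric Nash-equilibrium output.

32.5

Firm B's profit: π = q_B(355 − 4q_B − 2q_A) − 30q_B.
∂π/∂q_B = 325 − 8q_B − 2q_A = 0 ⇒ q_B = 40.625 − 0.25q_A.
The game is symmetric, so in equilibrium q_A = q_B: the reaction function gives 1.25q_B = 40.625, hence q_B = 32.5.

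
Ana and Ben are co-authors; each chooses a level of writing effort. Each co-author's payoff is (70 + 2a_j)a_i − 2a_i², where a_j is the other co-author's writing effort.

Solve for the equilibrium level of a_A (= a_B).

Ana's payoff is (70 + 2a_B)a_A − 2a_A².
∂π/∂a_A = 70 + 2a_B − 4a_A = 0, so a_A = 17.5 + 0.5a_B.
The game is symmetric, so in equilibrium a_B = a_A: the reaction function gives 0.5a_A = 17.5, hence a_A = 35.

35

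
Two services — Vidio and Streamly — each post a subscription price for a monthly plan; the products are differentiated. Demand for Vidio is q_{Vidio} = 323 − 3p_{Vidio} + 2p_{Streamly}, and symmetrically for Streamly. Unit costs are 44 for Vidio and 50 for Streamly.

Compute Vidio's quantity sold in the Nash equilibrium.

212.625

Vidio's profit: π = (p_{Vidio} − 44)(323 − 3p_{Vidio} + 2p_{Streamly}).
∂π/∂p_{Vidio} = 455 − 6p_{Vidio} + 2p_{Streamly} = 0 ⇒ p_{Vidio} = 455/6 + (1/3)p_{Streamly}.
Similarly p_{Streamly} = 473/6 + (1/3)p_{Vidio}.
Plugging p_{Streamly} into Vidio's best response: p_{Vidio} = 455/6 + (1/3)(473/6 + (1/3)p_{Vidio}) ⇒ (8/9)p_{Vidio} = 919/9, so p_{Vidio} = 114.875.
Then p_{Streamly} = 473/6 + (1/3)·114.875 = 117.125.
q_{Vidio} = 323 − 3·114.875 + 2·117.125 = 212.625.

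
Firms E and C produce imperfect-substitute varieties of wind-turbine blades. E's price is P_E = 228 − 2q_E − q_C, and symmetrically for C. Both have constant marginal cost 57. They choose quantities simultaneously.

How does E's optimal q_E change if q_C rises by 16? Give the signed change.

Firm E's profit: π = q_E(228 − 2q_E − q_C) − 57q_E.
∂π/∂q_E = 171 − 4q_E − q_C = 0 ⇒ q_E = 42.75 − 0.25q_C.
The reaction-function slope is −0.25, so a 16-unit rise in q_C moves q_E by −0.25 × 16 = −4. E's best response falls — the actions are strategic substitutes.

-4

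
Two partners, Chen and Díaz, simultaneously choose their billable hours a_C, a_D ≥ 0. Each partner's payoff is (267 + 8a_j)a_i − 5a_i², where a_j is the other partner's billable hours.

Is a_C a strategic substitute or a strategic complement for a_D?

Chen's payoff is (267 + 8a_D)a_C − 5a_C².
∂π/∂a_C = 267 + 8a_D − 10a_C = 0, so a_C = 26.7 + 0.8a_D.
The best-response slope da_C/da_D = 0.8 > 0: the reaction function is upward-sloping, so the choices are strategic complements.

strategic complements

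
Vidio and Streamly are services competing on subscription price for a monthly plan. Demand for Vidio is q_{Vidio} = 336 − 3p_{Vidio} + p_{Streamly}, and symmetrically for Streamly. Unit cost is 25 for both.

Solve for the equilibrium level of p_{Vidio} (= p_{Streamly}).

82.2

Vidio's profit: π = (p_{Vidio} − 25)(336 − 3p_{Vidio} + p_{Streamly}).
∂π/∂p_{Vidio} = 411 − 6p_{Vidio} + p_{Streamly} = 0 ⇒ p_{Vidio} = 68.5 + (1/6)p_{Streamly}.
By symmetry p_{Streamly} = p_{Vidio}; substituting into the reaction function, (5/6)p_{Vidio} = 68.5 and p_{Vidio} = 82.2.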